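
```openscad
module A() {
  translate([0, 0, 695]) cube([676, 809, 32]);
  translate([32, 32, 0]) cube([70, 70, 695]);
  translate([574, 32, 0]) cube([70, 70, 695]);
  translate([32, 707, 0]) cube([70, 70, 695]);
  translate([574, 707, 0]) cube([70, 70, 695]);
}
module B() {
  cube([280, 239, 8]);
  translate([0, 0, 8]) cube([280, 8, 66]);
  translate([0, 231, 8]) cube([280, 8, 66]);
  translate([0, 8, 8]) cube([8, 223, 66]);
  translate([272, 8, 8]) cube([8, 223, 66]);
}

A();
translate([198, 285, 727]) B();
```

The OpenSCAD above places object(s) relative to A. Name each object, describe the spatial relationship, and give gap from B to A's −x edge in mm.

The open box's min-x is at 198; the table's min-x is 0; gap = 198 mm.

A is a table. B is an open box. The open box is on top of the table, centred. The gap from the open box to the table's −x edge is 198 mm.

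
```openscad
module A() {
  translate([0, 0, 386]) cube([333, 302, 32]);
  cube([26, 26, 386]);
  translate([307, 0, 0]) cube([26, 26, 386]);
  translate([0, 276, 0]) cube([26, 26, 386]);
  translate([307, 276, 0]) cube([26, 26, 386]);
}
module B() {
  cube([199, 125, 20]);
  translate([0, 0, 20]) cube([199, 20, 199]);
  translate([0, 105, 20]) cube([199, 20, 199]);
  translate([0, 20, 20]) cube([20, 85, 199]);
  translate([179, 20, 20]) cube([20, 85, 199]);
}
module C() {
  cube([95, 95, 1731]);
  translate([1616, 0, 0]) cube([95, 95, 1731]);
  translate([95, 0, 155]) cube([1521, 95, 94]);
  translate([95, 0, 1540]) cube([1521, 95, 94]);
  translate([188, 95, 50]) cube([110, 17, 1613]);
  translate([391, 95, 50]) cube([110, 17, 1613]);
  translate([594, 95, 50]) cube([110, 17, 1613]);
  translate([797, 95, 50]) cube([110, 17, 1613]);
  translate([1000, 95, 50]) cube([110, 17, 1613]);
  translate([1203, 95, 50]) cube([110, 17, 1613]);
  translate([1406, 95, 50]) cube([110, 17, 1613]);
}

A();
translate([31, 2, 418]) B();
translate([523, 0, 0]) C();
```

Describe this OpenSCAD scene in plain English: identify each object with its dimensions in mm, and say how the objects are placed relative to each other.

A is a four-legged stool. The seat is a 333×302×32 mm slab whose top surface is at z = 418 mm; four square legs, each 26×26 mm in cross-section, run from the floor (z = 0) to the underside of the seat, each flush with a corner of the seat.

B is an open-topped rectangular box: outside dimensions 199×125×219 mm, with a uniform wall and base thickness of 20 mm. The base is a full 199×125 slab on the floor; four walls sit on top of the base. The front and back walls (the −y and +y sides) span the full width; the two side walls fit between them.

C is a fence section. Two 95×95 mm posts, 1731 mm tall, stand on the floor with a clear span of 1521 mm between their inner faces. Two horizontal rails of 95×94 mm section span the gap between the posts with their undersides at z = 155 mm and z = 1540 mm, flush with the posts' −y face. 7 pickets, each 110 mm wide, 17 mm thick and 1613 mm tall, are fixed to the +y face of the rails with their bottoms at z = 50 mm, evenly spaced across the span with equal gaps (rounded down to the nearest mm) at the −x end and between each pair — any rounding remainder accumulates at the +x end.

The open box is on top of the stool. The fence section is on the floor beside the stool on its +x side.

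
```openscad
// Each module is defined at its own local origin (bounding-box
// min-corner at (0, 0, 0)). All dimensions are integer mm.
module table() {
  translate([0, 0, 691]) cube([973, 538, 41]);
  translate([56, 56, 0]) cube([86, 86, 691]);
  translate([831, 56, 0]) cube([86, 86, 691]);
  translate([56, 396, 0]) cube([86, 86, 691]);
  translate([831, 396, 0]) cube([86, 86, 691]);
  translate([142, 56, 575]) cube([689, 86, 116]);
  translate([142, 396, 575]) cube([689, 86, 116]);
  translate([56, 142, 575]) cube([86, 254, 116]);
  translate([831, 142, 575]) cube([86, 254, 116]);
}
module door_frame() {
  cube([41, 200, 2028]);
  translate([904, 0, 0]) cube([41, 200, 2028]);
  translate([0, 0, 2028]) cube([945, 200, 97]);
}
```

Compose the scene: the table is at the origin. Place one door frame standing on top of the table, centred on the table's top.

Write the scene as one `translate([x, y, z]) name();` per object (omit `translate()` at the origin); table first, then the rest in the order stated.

table();
translate([14, 169, 732]) door_frame();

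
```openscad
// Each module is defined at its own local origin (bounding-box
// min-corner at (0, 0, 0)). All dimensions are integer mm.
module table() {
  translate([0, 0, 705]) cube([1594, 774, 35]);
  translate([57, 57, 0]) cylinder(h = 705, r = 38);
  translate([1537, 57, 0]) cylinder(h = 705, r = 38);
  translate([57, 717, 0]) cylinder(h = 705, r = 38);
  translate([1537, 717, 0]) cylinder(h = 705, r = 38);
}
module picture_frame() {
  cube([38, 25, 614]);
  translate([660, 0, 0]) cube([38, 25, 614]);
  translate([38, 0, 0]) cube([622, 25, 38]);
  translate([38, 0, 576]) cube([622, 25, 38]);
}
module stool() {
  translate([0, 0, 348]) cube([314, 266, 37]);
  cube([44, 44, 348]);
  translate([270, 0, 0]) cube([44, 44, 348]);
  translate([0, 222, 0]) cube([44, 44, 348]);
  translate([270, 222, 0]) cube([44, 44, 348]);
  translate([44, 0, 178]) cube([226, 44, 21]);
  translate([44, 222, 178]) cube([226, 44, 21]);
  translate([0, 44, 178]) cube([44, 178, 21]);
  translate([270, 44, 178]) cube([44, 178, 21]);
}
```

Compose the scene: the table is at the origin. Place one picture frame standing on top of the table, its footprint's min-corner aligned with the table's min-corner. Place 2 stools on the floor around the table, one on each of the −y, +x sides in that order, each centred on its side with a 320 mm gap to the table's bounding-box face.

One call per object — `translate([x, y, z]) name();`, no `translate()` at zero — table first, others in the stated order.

table();
translate([0, 0, 740]) picture_frame();
translate([640, -586, 0]) stool();
translate([1914, 254, 0]) stool();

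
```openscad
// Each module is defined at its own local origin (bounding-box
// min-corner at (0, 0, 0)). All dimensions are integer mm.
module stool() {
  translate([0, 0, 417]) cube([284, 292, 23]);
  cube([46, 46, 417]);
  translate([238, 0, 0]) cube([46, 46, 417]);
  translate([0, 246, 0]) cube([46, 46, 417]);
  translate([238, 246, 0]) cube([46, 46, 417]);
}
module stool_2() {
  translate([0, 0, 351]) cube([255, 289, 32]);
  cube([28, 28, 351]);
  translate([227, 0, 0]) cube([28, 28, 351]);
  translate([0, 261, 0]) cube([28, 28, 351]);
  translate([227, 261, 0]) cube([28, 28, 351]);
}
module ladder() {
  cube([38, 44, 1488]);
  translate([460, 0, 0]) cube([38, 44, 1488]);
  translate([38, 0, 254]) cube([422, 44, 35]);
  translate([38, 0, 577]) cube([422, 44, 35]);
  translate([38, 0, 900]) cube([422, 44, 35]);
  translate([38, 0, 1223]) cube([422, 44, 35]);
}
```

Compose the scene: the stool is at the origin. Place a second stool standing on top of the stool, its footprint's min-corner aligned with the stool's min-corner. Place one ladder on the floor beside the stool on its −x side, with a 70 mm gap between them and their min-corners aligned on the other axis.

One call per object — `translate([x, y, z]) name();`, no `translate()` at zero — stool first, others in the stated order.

stool();
translate([0, 0, 440]) stool_2();
translate([-568, 0, 0]) ladder();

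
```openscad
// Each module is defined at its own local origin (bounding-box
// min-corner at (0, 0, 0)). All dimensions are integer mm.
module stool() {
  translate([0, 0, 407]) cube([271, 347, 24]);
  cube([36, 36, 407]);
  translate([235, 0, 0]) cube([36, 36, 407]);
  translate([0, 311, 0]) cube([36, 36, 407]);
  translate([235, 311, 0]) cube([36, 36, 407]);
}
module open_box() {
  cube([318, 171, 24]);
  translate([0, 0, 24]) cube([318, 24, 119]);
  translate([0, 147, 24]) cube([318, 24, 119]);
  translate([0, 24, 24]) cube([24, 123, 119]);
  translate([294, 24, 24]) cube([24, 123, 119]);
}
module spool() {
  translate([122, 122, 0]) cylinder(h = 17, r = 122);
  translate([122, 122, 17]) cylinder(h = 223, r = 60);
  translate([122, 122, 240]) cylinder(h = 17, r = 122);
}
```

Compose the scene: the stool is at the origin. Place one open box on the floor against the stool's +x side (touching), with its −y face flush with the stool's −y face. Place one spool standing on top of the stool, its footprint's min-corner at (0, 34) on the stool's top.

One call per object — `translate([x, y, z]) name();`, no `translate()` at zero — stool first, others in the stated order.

stool();
translate([271, 0, 0]) open_box();
translate([0, 34, 431]) spool();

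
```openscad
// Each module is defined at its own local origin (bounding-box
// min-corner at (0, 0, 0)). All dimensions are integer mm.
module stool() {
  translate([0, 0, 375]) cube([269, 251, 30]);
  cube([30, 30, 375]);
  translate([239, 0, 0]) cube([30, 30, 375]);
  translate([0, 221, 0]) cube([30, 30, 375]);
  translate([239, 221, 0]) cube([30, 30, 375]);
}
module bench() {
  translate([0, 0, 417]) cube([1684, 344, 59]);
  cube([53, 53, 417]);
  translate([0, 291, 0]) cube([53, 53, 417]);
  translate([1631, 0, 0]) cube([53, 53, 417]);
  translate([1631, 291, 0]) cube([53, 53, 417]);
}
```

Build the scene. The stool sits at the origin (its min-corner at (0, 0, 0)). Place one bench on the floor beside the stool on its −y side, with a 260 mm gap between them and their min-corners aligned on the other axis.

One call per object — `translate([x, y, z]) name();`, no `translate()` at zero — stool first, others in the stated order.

stool();
translate([0, -604, 0]) bench();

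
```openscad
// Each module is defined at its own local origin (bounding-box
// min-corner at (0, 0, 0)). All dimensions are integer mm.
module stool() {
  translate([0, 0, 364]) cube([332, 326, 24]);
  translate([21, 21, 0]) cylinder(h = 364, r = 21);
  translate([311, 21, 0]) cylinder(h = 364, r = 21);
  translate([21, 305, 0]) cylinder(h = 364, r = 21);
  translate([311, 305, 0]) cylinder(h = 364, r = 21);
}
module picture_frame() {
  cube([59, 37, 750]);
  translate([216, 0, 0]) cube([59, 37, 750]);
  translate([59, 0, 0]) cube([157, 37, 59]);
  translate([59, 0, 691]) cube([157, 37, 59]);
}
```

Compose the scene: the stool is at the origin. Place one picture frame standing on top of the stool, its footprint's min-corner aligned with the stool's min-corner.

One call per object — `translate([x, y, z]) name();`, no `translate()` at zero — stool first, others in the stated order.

stool();
translate([0, 0, 388]) picture_frame();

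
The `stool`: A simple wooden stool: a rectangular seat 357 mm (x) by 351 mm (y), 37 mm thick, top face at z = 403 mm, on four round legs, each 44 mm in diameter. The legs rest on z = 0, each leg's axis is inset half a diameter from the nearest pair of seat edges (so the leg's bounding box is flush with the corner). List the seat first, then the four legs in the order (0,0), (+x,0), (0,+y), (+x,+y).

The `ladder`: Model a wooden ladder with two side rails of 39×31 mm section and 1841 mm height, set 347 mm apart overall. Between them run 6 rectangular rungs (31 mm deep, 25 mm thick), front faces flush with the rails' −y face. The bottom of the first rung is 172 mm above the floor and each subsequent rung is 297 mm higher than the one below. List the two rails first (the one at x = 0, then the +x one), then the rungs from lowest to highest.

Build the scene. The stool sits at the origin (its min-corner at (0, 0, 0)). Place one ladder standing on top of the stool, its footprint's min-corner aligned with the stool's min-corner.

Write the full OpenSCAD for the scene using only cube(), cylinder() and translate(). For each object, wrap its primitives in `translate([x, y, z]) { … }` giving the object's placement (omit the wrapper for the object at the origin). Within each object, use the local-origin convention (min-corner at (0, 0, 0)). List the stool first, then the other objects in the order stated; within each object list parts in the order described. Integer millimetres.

translate([0, 0, 366]) cube([357, 351, 37]);
translate([22, 22, 0]) cylinder(h = 366, r = 22);
translate([335, 22, 0]) cylinder(h = 366, r = 22);
translate([22, 329, 0]) cylinder(h = 366, r = 22);
translate([335, 329, 0]) cylinder(h = 366, r = 22);
translate([0, 0, 403]) {
  cube([39, 31, 1841]);
  translate([308, 0, 0]) cube([39, 31, 1841]);
  translate([39, 0, 172]) cube([269, 31, 25]);
  translate([39, 0, 469]) cube([269, 31, 25]);
  translate([39, 0, 766]) cube([269, 31, 25]);
  translate([39, 0, 1063]) cube([269, 31, 25]);
  translate([39, 0, 1360]) cube([269, 31, 25]);
  translate([39, 0, 1657]) cube([269, 31, 25]);
}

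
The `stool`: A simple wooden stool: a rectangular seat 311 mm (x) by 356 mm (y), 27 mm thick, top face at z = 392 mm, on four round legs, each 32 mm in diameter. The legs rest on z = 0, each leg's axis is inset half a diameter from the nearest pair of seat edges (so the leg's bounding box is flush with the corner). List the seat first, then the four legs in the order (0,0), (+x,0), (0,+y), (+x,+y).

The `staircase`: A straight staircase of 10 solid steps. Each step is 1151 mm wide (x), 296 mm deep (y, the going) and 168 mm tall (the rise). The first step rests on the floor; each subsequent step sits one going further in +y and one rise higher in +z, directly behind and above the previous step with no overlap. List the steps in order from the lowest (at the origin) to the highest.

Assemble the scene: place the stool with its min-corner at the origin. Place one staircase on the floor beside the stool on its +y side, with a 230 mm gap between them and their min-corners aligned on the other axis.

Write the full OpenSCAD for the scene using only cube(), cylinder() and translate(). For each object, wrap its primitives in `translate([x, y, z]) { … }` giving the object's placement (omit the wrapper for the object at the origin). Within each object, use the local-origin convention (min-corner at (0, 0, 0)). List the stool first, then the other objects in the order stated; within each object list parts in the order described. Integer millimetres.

translate([0, 0, 365]) cube([311, 356, 27]);
translate([16, 16, 0]) cylinder(h = 365, r = 16);
translate([295, 16, 0]) cylinder(h = 365, r = 16);
translate([16, 340, 0]) cylinder(h = 365, r = 16);
translate([295, 340, 0]) cylinder(h = 365, r = 16);
translate([0, 586, 0]) {
  cube([1151, 296, 168]);
  translate([0, 296, 168]) cube([1151, 296, 168]);
  translate([0, 592, 336]) cube([1151, 296, 168]);
  translate([0, 888, 504]) cube([1151, 296, 168]);
  translate([0, 1184, 672]) cube([1151, 296, 168]);
  translate([0, 1480, 840]) cube([1151, 296, 168]);
  translate([0, 1776, 1008]) cube([1151, 296, 168]);
  translate([0, 2072, 1176]) cube([1151, 296, 168]);
  translate([0, 2368, 1344]) cube([1151, 296, 168]);
  translate([0, 2664, 1512]) cube([1151, 296, 168]);
}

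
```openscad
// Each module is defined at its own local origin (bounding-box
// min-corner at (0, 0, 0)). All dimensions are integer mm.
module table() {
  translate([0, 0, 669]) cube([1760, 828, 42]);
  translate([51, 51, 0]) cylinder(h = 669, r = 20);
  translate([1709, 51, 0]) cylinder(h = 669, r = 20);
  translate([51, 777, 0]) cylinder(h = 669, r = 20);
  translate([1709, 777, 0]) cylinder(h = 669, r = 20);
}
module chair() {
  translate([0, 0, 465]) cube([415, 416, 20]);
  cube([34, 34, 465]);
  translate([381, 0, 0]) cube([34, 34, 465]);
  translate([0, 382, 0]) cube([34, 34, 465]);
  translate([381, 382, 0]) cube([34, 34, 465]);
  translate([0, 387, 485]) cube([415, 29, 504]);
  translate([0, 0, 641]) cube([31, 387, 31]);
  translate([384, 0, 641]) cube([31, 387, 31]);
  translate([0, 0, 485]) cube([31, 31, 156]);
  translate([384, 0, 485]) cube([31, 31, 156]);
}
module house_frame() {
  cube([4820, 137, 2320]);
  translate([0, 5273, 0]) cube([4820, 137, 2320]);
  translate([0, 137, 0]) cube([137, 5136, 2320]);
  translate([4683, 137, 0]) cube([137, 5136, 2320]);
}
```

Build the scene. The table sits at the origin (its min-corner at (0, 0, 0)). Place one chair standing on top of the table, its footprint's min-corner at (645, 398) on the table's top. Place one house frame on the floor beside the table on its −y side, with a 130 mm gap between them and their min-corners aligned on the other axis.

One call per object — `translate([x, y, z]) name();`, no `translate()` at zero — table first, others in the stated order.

table();
translate([645, 398, 711]) chair();
translate([0, -5540, 0]) house_frame();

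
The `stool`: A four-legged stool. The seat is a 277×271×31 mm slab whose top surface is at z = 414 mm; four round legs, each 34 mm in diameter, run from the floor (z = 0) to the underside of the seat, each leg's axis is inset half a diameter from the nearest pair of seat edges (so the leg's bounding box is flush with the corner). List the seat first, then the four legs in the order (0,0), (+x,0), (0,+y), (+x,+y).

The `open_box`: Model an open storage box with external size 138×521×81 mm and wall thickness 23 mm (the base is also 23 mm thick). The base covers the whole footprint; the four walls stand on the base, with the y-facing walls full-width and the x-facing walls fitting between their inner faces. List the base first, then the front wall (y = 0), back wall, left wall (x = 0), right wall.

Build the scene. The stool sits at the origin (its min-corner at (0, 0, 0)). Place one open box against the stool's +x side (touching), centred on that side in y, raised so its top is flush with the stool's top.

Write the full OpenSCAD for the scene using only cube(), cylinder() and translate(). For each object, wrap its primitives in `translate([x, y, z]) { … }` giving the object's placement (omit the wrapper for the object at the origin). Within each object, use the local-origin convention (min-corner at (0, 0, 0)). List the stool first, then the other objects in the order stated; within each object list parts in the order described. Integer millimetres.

translate([0, 0, 383]) cube([277, 271, 31]);
translate([17, 17, 0]) cylinder(h = 383, r = 17);
translate([260, 17, 0]) cylinder(h = 383, r = 17);
translate([17, 254, 0]) cylinder(h = 383, r = 17);
translate([260, 254, 0]) cylinder(h = 383, r = 17);
translate([277, -125, 333]) {
  cube([138, 521, 23]);
  translate([0, 0, 23]) cube([138, 23, 58]);
  translate([0, 498, 23]) cube([138, 23, 58]);
  translate([0, 23, 23]) cube([23, 475, 58]);
  translate([115, 23, 23]) cube([23, 475, 58]);
}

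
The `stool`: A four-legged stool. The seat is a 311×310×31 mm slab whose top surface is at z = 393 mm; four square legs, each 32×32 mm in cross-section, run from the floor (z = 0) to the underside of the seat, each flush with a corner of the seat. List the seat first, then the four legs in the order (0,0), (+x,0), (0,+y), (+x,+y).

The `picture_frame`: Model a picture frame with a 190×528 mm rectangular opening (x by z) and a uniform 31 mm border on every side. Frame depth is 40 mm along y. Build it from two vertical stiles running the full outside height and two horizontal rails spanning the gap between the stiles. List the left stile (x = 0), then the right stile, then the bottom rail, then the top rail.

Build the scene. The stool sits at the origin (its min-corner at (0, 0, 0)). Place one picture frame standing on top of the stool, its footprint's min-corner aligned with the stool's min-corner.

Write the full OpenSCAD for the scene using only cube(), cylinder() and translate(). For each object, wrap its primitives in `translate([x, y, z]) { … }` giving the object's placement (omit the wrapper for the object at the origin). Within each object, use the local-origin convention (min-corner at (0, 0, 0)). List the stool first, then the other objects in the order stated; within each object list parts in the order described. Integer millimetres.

translate([0, 0, 362]) cube([311, 310, 31]);
cube([32, 32, 362]);
translate([279, 0, 0]) cube([32, 32, 362]);
translate([0, 278, 0]) cube([32, 32, 362]);
translate([279, 278, 0]) cube([32, 32, 362]);
translate([0, 0, 393]) {
  cube([31, 40, 590]);
  translate([221, 0, 0]) cube([31, 40, 590]);
  translate([31, 0, 0]) cube([190, 40, 31]);
  translate([31, 0, 559]) cube([190, 40, 31]);
}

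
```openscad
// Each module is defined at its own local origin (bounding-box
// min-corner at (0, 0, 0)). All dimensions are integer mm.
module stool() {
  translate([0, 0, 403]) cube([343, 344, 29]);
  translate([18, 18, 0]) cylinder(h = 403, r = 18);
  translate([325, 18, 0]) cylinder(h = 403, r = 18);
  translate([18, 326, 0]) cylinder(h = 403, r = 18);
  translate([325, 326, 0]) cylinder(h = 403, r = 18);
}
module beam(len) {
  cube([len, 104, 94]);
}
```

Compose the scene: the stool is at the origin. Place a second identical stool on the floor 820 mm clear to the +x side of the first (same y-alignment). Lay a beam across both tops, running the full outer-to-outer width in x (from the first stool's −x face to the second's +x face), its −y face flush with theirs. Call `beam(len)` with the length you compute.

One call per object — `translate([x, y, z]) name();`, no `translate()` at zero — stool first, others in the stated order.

stool();
translate([1163, 0, 0]) stool();
translate([0, 0, 432]) beam(1506);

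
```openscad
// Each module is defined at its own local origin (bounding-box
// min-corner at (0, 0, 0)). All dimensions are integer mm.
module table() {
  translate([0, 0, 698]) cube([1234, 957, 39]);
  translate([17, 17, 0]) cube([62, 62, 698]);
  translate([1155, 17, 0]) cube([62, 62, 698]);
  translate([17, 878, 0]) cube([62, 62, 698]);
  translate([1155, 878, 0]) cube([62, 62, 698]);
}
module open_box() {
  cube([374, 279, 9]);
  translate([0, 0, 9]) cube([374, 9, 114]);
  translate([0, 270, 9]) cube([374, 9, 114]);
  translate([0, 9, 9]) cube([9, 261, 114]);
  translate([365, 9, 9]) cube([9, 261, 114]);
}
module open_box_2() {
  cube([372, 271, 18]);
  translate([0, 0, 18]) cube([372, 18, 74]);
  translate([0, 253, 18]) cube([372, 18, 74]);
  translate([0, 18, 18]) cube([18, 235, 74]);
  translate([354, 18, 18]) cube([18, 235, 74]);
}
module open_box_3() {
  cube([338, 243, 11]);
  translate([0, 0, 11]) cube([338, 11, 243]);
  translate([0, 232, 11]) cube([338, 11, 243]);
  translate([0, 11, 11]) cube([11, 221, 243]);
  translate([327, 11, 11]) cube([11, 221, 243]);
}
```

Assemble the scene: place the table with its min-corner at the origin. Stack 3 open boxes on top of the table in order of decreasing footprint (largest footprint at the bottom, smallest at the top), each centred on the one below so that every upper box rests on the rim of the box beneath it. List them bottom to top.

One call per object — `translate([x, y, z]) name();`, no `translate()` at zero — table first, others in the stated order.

table();
translate([430, 339, 737]) open_box();
translate([431, 343, 860]) open_box_2();
translate([448, 357, 952]) open_box_3();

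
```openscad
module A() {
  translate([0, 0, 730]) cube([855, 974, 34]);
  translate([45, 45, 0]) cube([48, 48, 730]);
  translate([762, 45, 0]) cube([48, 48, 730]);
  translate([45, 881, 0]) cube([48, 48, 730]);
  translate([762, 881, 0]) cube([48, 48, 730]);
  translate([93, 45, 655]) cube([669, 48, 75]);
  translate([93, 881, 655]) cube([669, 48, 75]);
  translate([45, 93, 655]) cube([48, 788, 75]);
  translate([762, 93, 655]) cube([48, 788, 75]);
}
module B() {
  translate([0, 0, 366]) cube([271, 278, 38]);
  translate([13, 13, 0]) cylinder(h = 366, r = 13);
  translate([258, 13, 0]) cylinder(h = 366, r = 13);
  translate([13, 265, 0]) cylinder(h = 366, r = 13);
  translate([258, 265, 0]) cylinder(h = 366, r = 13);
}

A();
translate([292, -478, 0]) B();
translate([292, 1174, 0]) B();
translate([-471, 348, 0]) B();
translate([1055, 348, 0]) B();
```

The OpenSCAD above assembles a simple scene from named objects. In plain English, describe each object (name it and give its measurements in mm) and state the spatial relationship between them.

A is a table with a 855×974 mm rectangular top, 34 mm thick, top surface at z = 764 mm, supported by four 48×48 mm square legs, each inset 45 mm from the nearest pair of top edges, running from the floor. Four apron rails, 48 mm thick and 75 mm tall, run between adjacent legs with their top edges flush with the underside of the top and their outer faces flush with the legs' outer faces.

B is a simple wooden stool: a rectangular seat 271 mm (x) by 278 mm (y), 38 mm thick, top face at z = 404 mm, on four round legs, each 26 mm in diameter. The legs rest on z = 0, each leg's axis is inset half a diameter from the nearest pair of seat edges (so the leg's bounding box is flush with the corner).

Four stools sit around the table at the −y, +y, −x, +x sides.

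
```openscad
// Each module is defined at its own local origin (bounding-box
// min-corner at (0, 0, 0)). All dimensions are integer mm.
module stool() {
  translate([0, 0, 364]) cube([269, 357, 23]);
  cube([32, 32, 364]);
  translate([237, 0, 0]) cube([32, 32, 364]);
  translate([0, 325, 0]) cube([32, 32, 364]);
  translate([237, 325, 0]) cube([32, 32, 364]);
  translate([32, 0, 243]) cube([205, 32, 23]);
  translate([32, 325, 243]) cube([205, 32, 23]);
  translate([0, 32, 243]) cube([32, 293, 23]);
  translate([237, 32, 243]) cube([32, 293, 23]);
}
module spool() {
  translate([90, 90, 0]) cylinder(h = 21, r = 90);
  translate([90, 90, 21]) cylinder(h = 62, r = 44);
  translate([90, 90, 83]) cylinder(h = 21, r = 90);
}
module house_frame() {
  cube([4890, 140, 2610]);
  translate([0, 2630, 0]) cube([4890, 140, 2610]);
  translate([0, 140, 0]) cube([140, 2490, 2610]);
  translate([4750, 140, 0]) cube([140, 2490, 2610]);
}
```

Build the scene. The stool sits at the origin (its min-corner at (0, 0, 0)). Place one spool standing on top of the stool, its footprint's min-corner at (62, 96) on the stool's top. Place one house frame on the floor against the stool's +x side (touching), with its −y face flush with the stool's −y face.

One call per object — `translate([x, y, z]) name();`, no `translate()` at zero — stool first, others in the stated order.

stool();
translate([62, 96, 387]) spool();
translate([269, 0, 0]) house_frame();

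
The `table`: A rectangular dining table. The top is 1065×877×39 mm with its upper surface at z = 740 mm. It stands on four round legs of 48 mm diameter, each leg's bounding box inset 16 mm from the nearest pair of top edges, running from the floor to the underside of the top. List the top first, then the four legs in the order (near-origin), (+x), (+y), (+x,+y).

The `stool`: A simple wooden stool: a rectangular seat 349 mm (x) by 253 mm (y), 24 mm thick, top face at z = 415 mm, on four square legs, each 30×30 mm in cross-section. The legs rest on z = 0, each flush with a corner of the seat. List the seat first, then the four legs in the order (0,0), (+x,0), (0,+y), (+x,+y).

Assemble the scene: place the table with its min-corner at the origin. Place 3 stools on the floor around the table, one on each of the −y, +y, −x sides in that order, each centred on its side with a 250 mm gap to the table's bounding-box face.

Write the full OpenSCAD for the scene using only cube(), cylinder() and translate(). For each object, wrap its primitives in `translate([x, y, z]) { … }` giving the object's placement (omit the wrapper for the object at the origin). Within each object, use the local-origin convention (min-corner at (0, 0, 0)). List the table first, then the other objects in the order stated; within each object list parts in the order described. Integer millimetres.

translate([0, 0, 701]) cube([1065, 877, 39]);
translate([40, 40, 0]) cylinder(h = 701, r = 24);
translate([1025, 40, 0]) cylinder(h = 701, r = 24);
translate([40, 837, 0]) cylinder(h = 701, r = 24);
translate([1025, 837, 0]) cylinder(h = 701, r = 24);
translate([358, -503, 0]) {
  translate([0, 0, 391]) cube([349, 253, 24]);
  cube([30, 30, 391]);
  translate([319, 0, 0]) cube([30, 30, 391]);
  translate([0, 223, 0]) cube([30, 30, 391]);
  translate([319, 223, 0]) cube([30, 30, 391]);
}
translate([358, 1127, 0]) {
  translate([0, 0, 391]) cube([349, 253, 24]);
  cube([30, 30, 391]);
  translate([319, 0, 0]) cube([30, 30, 391]);
  translate([0, 223, 0]) cube([30, 30, 391]);
  translate([319, 223, 0]) cube([30, 30, 391]);
}
translate([-599, 312, 0]) {
  translate([0, 0, 391]) cube([349, 253, 24]);
  cube([30, 30, 391]);
  translate([319, 0, 0]) cube([30, 30, 391]);
  translate([0, 223, 0]) cube([30, 30, 391]);
  translate([319, 223, 0]) cube([30, 30, 391]);
}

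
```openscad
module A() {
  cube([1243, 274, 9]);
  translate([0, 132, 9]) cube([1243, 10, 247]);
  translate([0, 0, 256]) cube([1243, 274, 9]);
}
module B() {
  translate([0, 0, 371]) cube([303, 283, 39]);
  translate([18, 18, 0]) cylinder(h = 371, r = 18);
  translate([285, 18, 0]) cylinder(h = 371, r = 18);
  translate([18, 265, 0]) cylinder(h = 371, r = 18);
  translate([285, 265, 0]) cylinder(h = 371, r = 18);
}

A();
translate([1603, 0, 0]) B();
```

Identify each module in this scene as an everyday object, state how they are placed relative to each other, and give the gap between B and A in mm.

A is an I-beam. B is a stool. The stool is on the floor beside the I-beam on its +x side. The gap between the stool and the I-beam is 360 mm.

The stool's nearest face is 360 mm from the I-beam's +x face.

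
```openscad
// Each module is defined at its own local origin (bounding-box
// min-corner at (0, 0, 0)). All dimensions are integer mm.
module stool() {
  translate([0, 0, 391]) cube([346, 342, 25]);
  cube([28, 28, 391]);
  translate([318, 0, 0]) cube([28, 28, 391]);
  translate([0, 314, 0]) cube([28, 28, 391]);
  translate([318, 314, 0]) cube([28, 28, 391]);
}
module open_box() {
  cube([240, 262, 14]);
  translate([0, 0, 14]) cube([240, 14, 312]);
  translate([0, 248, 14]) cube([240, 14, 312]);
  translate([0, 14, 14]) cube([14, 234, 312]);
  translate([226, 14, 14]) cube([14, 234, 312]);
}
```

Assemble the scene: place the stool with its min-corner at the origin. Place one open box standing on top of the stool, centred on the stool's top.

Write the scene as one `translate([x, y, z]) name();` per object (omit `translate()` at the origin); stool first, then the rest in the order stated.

stool();
translate([53, 40, 416]) open_box();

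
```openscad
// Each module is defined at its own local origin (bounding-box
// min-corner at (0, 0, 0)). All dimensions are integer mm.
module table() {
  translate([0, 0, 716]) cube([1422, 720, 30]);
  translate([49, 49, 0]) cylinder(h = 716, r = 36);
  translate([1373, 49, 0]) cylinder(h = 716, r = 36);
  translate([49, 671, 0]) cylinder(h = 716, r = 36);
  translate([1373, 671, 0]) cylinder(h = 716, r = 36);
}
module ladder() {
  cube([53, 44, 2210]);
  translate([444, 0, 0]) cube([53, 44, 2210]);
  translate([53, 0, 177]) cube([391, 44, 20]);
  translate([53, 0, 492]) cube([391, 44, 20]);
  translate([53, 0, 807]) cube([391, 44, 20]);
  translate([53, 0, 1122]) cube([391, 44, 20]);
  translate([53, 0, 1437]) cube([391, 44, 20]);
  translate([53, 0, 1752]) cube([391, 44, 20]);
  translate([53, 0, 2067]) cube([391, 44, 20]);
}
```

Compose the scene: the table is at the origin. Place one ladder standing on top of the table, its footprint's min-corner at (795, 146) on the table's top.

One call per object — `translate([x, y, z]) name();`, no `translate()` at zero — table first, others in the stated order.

table();
translate([795, 146, 746]) ladder();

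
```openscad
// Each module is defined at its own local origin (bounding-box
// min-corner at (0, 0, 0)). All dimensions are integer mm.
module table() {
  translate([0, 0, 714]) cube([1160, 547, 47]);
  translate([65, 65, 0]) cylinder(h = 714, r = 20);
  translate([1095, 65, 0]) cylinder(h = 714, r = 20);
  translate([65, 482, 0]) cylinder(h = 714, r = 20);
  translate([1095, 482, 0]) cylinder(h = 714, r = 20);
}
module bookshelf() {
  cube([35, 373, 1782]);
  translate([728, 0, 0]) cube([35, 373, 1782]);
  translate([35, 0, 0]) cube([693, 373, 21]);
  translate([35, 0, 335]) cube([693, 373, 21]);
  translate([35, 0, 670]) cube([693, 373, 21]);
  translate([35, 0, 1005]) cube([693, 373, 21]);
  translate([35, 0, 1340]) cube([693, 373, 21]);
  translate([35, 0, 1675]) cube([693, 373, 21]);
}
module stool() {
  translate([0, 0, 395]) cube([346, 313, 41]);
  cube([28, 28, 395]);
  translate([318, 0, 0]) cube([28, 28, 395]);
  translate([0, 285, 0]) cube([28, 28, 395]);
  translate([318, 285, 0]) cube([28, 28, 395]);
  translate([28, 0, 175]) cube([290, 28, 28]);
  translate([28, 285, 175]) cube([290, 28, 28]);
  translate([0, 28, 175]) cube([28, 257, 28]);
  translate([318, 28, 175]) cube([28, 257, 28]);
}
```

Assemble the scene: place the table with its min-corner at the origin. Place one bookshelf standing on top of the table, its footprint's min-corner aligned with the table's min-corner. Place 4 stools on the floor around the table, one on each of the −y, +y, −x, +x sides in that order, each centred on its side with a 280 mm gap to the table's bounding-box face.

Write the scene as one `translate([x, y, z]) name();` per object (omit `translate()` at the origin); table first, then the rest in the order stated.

table();
translate([0, 0, 761]) bookshelf();
translate([407, -593, 0]) stool();
translate([407, 827, 0]) stool();
translate([-626, 117, 0]) stool();
translate([1440, 117, 0]) stool();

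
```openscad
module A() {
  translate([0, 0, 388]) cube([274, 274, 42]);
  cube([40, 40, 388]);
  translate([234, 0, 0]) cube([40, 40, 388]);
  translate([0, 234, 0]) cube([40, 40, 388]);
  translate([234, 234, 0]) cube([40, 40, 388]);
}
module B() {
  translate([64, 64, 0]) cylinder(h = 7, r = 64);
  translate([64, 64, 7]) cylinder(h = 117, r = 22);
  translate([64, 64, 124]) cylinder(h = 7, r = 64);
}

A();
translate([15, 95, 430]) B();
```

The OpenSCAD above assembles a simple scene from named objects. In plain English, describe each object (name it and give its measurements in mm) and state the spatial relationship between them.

A is a simple wooden stool: a rectangular seat 274 mm (x) by 274 mm (y), 42 mm thick, top face at z = 430 mm, on four square legs, each 40×40 mm in cross-section. The legs rest on z = 0, each flush with a corner of the seat.

B is a spool: two coaxial disc flanges of radius 64 mm and thickness 7 mm, joined by a core cylinder of radius 22 mm and height 117 mm. The lower flange rests on z = 0 and the three cylinders share a vertical axis.

The spool is on top of the stool.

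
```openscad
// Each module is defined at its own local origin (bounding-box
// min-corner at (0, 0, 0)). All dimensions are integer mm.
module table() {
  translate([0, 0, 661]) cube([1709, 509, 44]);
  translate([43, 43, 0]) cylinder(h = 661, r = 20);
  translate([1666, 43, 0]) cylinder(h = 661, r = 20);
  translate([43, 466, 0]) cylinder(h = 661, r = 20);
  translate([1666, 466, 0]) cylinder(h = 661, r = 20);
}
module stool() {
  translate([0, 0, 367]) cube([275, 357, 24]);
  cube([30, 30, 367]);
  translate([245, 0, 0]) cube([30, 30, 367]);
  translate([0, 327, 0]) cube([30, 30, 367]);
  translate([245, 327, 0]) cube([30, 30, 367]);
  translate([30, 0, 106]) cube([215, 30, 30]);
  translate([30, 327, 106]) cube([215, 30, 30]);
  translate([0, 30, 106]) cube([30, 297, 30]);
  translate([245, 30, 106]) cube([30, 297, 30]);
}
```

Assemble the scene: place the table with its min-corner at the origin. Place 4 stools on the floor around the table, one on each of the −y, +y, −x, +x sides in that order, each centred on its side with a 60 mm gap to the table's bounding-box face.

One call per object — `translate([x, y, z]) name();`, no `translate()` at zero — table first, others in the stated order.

table();
translate([717, -417, 0]) stool();
translate([717, 569, 0]) stool();
translate([-335, 76, 0]) stool();
translate([1769, 76, 0]) stool();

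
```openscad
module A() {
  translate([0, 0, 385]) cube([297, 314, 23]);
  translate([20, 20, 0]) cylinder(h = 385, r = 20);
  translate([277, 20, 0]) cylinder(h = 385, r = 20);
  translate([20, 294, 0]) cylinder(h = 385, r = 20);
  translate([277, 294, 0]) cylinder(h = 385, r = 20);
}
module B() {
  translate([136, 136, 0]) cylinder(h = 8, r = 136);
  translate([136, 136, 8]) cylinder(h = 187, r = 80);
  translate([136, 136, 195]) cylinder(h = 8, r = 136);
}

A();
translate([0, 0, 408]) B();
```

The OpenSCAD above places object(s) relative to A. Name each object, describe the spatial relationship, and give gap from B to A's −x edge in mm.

The spool's min-x is at 0; the stool's min-x is 0; gap = 0 mm.

A is a stool. B is a spool. The spool is on top of the stool. The gap from the spool to the stool's −x edge is 0 mm.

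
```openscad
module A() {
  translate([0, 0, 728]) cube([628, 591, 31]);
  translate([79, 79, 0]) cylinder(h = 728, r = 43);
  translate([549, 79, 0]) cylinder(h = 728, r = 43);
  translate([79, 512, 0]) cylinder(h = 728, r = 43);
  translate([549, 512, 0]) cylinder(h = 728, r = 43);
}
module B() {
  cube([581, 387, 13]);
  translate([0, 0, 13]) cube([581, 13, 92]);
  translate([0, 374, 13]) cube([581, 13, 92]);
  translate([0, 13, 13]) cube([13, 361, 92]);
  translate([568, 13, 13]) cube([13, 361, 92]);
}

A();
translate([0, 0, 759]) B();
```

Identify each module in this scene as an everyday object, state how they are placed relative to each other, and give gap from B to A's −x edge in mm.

A is a table. B is an open box. The open box is on top of the table. The gap from the open box to the table's −x edge is 0 mm.

The open box's min-x is at 0; the table's min-x is 0; gap = 0 mm.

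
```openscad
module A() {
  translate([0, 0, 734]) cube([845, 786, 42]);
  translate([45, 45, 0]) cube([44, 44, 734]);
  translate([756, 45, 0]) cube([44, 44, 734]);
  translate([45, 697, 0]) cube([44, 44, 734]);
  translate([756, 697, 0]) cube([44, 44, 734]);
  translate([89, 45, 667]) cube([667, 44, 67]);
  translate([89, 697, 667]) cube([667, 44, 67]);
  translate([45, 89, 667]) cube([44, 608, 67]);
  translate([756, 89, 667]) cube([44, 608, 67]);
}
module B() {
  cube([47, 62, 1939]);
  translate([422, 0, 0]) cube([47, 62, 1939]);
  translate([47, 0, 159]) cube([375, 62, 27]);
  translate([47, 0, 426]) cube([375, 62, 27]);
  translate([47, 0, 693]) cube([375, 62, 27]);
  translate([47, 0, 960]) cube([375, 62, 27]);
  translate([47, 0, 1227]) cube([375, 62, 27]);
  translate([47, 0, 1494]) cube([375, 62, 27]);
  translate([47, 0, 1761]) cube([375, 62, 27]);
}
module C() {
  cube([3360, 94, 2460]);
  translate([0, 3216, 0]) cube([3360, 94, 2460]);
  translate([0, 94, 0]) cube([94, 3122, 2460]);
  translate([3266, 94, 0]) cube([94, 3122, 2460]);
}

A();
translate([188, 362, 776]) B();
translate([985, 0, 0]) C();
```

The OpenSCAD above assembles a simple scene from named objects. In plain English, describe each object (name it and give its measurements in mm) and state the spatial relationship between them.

A is a table: top 845 mm (x) × 786 mm (y), 42 mm thick, upper face at z = 776 mm, on four 44×44 mm square legs, each inset 45 mm from the nearest pair of top edges, running from z = 0 to the bottom of the top. Four apron rails, 44 mm thick and 67 mm tall, run between adjacent legs with their top edges flush with the underside of the top and their outer faces flush with the legs' outer faces.

B is a straight ladder. Two 47×62 mm vertical rails, 1939 mm tall, stand 469 mm apart (outside-to-outside) with their front faces coplanar on the −y side. 7 rungs, each 62 mm deep and 27 mm tall, span between the inner faces of the rails, front faces flush with the rails. The lowest rung's underside is at z = 159 mm and rungs are spaced 267 mm apart (underside to underside).

C is a box-shaped house frame (walls only): outside footprint 3360×3310 mm, wall height 2460 mm, wall thickness 94 mm. The two y-facing walls run the full x-width; the two x-facing walls fit between the inner faces of the y-facing walls.

The ladder is on top of the table, centred. The house frame is on the floor beside the table on its +x side.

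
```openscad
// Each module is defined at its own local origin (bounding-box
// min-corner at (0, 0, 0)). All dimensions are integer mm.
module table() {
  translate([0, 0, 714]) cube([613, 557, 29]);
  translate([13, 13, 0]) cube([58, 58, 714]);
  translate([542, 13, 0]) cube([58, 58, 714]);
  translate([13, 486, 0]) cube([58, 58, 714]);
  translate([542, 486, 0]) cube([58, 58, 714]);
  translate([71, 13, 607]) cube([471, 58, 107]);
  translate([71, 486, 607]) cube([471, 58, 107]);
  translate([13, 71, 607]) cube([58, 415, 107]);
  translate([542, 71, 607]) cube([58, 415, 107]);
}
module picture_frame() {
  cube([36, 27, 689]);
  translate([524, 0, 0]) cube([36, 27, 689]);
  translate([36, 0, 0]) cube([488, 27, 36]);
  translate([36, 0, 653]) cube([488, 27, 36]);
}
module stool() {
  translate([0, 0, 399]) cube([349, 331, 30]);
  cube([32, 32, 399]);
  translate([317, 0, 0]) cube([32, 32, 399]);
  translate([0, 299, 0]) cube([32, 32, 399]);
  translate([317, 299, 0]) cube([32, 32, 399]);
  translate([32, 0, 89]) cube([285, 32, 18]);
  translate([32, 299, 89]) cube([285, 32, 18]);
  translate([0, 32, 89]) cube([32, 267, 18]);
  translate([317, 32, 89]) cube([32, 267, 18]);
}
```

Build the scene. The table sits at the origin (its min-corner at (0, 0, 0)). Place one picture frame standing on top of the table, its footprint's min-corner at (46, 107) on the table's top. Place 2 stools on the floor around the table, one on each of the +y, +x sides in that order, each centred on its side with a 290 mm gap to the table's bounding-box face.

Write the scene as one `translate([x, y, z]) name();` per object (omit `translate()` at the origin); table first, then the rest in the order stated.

table();
translate([46, 107, 743]) picture_frame();
translate([132, 847, 0]) stool();
translate([903, 113, 0]) stool();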